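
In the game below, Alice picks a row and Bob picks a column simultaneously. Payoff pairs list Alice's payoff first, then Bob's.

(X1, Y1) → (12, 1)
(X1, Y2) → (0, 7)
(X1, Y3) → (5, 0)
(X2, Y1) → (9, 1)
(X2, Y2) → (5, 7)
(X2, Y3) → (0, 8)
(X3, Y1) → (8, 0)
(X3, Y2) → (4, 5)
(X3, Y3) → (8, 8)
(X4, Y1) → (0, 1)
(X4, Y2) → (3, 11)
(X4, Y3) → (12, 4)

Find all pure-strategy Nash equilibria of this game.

Check mutual best responses: a cell is a NE iff neither player can gain by unilaterally deviating.
Alice's best responses — vs Y1: X1 (payoff 12); vs Y2: X2 (payoff 5); vs Y3: X4 (payoff 12).
Bob's best responses — vs X1: Y2 (payoff 7); vs X2: Y3 (payoff 8); vs X3: Y3 (payoff 8); vs X4: Y2 (payoff 11).
No cell has both players best-responding. For instance, Alice's best reply to Y3 is X4, but against X4 Bob prefers Y2 over Y3.

No pure-strategy Nash equilibrium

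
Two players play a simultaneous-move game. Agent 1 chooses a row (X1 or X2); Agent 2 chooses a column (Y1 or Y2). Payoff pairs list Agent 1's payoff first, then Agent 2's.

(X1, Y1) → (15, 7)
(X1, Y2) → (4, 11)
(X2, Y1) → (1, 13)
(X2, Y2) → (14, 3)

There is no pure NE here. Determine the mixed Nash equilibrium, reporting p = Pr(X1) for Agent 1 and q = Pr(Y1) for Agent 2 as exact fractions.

In a mixed NE each player is indifferent between their pure strategies, so the opponent's mix sets the indifference.
Agent 2 indifferent between Y1 and Y2: p·7 + (1−p)·13 = p·11 + (1−p)·3 ⟹ 13 + (-6)p = 3 + 8p ⟹ p = 5/7.
Agent 1 indifferent between X1 and X2: q·15 + (1−q)·4 = q·1 + (1−q)·14 ⟹ 4 + 11q = 14 + (-13)q ⟹ q = 5/12.

p = 5/7, q = 5/12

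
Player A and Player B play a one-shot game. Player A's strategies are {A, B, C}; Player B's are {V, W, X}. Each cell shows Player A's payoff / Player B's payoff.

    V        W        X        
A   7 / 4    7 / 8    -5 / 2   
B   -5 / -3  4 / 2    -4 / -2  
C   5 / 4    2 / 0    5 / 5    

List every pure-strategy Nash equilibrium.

Find each player's best response to every opponent strategy; NE are the intersections.
Player A's best responses — vs V: A (payoff 7); vs W: A (payoff 7); vs X: C (payoff 5).
Player B's best responses — vs A: W (payoff 8); vs B: W (payoff 2); vs C: X (payoff 5).
Mutual best responses occur at (A, W) and (C, X); at each, neither player gains by switching.

(A, W) and (C, X)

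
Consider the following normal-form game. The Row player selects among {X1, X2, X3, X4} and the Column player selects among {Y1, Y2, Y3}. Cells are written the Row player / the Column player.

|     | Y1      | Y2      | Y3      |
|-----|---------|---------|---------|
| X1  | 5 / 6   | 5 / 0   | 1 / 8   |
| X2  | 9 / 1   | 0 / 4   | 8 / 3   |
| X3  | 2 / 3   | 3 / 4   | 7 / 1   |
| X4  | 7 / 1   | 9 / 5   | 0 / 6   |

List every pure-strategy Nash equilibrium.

No pure-strategy Nash equilibrium

A profile is a Nash equilibrium when each player is best-responding to the other.
The Row player's best responses — vs Y1: X2 (payoff 9); vs Y2: X4 (payoff 9); vs Y3: X2 (payoff 8).
The Column player's best responses — vs X1: Y3 (payoff 8); vs X2: Y2 (payoff 4); vs X3: Y2 (payoff 4); vs X4: Y3 (payoff 6).
No cell has both players best-responding. For instance, the Row player's best reply to Y2 is X4, but against X4 the Column player prefers Y3 over Y2.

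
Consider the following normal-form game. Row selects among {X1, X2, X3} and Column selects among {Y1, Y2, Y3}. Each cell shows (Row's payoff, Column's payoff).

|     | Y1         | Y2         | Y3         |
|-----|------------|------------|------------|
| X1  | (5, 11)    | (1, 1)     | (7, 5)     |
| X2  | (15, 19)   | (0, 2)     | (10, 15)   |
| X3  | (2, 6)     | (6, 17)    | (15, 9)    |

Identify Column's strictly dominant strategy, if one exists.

None

Check whether one of Column's strategies beats all alternatives regardless of what the opponent does.
Y1 is not dominant: against X3, Y2 gives 17 > 6.
Y2 is not dominant: against X1, Y1 gives 11 > 1.
Y3 is not dominant: against X1, Y1 gives 11 > 5.
No single strategy is best against every opponent action.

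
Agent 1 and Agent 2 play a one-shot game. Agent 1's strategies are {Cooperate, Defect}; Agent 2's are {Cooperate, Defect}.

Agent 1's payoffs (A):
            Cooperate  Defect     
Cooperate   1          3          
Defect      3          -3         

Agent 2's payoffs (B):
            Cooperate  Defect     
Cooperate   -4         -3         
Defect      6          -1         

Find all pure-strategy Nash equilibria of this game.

Check mutual best responses: a cell is a NE iff neither player can gain by unilaterally deviating.
Agent 1's best responses — vs Cooperate: Defect (payoff 3); vs Defect: Cooperate (payoff 3).
Agent 2's best responses — vs Cooperate: Defect (payoff -3); vs Defect: Cooperate (payoff 6).
Mutual best responses occur at (Cooperate, Defect) and (Defect, Cooperate); at each, neither player gains by switching.

(Cooperate, Defect) and (Defect, Cooperate)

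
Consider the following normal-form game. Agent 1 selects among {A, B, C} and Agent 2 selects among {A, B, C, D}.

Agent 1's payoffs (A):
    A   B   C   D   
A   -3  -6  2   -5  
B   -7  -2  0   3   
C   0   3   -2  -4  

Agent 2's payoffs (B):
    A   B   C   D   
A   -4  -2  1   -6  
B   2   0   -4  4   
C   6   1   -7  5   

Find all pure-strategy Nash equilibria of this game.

(A, C), (B, D), and (C, A)

Find each player's best response to every opponent strategy; NE are the intersections.
Agent 1's best responses — vs A: C (payoff 0); vs B: C (payoff 3); vs C: A (payoff 2); vs D: B (payoff 3).
Agent 2's best responses — vs A: C (payoff 1); vs B: D (payoff 4); vs C: A (payoff 6).
Mutual best responses occur at (A, C), (B, D), and (C, A); at each, neither player gains by switching.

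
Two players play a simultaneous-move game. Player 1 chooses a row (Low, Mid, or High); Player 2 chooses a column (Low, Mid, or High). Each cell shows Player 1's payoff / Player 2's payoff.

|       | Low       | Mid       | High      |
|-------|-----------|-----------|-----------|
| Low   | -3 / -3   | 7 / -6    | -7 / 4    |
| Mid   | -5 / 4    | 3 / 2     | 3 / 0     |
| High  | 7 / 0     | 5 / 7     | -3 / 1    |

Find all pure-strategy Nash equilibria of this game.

Find each player's best response to every opponent strategy; NE are the intersections.
Player 1's best responses — vs Low: High (payoff 7); vs Mid: Low (payoff 7); vs High: Mid (payoff 3).
Player 2's best responses — vs Low: High (payoff 4); vs Mid: Low (payoff 4); vs High: Mid (payoff 7).
No cell has both players best-responding. For instance, Player 1's best reply to Low is High, but against High Player 2 prefers Mid over Low.

There is no pure-strategy Nash equilibrium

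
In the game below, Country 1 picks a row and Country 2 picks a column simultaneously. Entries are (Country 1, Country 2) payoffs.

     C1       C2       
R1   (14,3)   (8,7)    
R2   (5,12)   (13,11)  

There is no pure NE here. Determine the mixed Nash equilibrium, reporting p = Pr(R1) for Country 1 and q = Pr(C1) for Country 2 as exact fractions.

p = 1/5, q = 5/14

Each player's mixing probability is pinned down by making the *other* player indifferent.
Country 2 indifferent between C1 and C2: p·3 + (1−p)·12 = p·7 + (1−p)·11 ⟹ 12 + (-9)p = 11 + (-4)p ⟹ p = 1/5.
Country 1 indifferent between R1 and R2: q·14 + (1−q)·8 = q·5 + (1−q)·13 ⟹ 8 + 6q = 13 + (-8)q ⟹ q = 5/14.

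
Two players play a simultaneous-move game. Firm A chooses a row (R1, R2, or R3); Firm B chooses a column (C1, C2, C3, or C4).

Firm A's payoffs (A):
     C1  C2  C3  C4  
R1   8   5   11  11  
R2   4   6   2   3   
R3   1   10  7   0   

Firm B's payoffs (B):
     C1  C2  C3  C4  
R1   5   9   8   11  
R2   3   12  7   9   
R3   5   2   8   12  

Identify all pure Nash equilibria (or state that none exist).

A profile is a Nash equilibrium when each player is best-responding to the other.
Firm A's best responses — vs C1: R1 (payoff 8); vs C2: R3 (payoff 10); vs C3: R1 (payoff 11); vs C4: R1 (payoff 11).
Firm B's best responses — vs R1: C4 (payoff 11); vs R2: C2 (payoff 12); vs R3: C4 (payoff 12).
The only mutual best response is (R1, C4); neither player gains by switching there.

(R1, C4)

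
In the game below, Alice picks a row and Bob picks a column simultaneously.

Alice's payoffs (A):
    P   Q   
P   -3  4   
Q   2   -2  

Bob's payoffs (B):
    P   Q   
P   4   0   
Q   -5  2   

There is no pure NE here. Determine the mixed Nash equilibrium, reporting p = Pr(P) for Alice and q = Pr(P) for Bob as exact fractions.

In a mixed NE each player is indifferent between their pure strategies, so the opponent's mix sets the indifference.
Bob indifferent between P and Q: p·4 + (1−p)·(-5) = p·0 + (1−p)·2 ⟹ (-5) + 9p = 2 + (-2)p ⟹ p = 7/11.
Alice indifferent between P and Q: q·(-3) + (1−q)·4 = q·2 + (1−q)·(-2) ⟹ 4 + (-7)q = (-2) + 4q ⟹ q = 6/11.

p = 7/11, q = 6/11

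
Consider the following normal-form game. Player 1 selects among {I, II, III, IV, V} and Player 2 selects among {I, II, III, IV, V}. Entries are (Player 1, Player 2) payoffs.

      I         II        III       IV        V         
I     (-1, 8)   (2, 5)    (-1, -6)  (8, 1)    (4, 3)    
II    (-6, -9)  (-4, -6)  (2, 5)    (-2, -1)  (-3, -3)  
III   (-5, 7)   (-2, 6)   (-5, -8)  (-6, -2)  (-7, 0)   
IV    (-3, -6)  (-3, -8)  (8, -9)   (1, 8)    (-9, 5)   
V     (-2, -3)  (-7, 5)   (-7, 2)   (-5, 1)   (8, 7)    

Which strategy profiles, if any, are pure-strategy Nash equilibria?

A profile is a Nash equilibrium when each player is best-responding to the other.
Player 1's best responses — vs I: I (payoff -1); vs II: I (payoff 2); vs III: IV (payoff 8); vs IV: I (payoff 8); vs V: V (payoff 8).
Player 2's best responses — vs I: I (payoff 8); vs II: III (payoff 5); vs III: I (payoff 7); vs IV: IV (payoff 8); vs V: V (payoff 7).
Mutual best responses occur at (I, I) and (V, V); at each, neither player gains by switching.

(I, I) and (V, V)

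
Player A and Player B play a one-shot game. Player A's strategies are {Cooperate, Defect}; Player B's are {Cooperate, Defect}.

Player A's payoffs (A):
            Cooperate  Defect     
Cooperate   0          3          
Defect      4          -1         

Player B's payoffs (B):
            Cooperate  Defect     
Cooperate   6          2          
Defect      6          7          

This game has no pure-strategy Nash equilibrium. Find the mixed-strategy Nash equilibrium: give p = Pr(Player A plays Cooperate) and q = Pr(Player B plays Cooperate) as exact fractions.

p = 1/5, q = 1/2

In a mixed NE each player is indifferent between their pure strategies, so the opponent's mix sets the indifference.
Player B indifferent between Cooperate and Defect: p·6 + (1−p)·6 = p·2 + (1−p)·7 ⟹ 6 + 0p = 7 + (-5)p ⟹ p = 1/5.
Player A indifferent between Cooperate and Defect: q·0 + (1−q)·3 = q·4 + (1−q)·(-1) ⟹ 3 + (-3)q = (-1) + 5q ⟹ q = 1/2.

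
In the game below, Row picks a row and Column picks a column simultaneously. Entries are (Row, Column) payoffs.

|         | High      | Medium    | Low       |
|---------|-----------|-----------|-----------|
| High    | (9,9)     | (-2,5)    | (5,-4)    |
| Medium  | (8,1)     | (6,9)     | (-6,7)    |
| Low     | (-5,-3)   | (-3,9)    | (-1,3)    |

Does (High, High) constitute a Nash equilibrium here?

Holding Column at High: Row gets 9 from High, versus 8 from Medium, -5 from Low. No profitable deviation for Row.
Holding Row at High: Column gets 9 from High, versus 5 from Medium, -4 from Low. No profitable deviation for Column either.

Yes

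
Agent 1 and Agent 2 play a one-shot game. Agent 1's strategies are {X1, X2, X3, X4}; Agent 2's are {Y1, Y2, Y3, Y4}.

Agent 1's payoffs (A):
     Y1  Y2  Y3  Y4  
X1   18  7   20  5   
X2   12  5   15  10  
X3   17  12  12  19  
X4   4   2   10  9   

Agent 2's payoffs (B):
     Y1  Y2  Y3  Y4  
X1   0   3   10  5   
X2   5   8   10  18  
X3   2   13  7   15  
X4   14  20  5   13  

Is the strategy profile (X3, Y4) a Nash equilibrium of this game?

Yes

Holding Agent 2 at Y4: Agent 1 gets 19 from X3, versus 5 from X1, 10 from X2, 9 from X4. No profitable deviation for Agent 1.
Holding Agent 1 at X3: Agent 2 gets 15 from Y4, versus 2 from Y1, 13 from Y2, 7 from Y3. No profitable deviation for Agent 2 either.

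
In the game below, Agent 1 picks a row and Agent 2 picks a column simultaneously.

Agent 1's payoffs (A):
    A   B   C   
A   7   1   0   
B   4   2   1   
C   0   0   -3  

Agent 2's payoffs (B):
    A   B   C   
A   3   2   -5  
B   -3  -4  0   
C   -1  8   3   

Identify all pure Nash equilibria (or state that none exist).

Check mutual best responses: a cell is a NE iff neither player can gain by unilaterally deviating.
Agent 1's best responses — vs A: A (payoff 7); vs B: B (payoff 2); vs C: B (payoff 1).
Agent 2's best responses — vs A: A (payoff 3); vs B: C (payoff 0); vs C: B (payoff 8).
Mutual best responses occur at (A, A) and (B, C); at each, neither player gains by switching.

(A, A) and (B, C)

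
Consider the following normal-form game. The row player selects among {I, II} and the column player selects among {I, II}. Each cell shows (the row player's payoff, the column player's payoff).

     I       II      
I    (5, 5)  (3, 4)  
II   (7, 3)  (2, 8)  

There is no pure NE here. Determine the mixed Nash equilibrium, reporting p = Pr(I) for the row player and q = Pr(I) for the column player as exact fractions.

p = 5/6, q = 1/3

In a mixed NE each player is indifferent between their pure strategies, so the opponent's mix sets the indifference.
The column player indifferent between I and II: p·5 + (1−p)·3 = p·4 + (1−p)·8 ⟹ 3 + 2p = 8 + (-4)p ⟹ p = 5/6.
The row player indifferent between I and II: q·5 + (1−q)·3 = q·7 + (1−q)·2 ⟹ 3 + 2q = 2 + 5q ⟹ q = 1/3.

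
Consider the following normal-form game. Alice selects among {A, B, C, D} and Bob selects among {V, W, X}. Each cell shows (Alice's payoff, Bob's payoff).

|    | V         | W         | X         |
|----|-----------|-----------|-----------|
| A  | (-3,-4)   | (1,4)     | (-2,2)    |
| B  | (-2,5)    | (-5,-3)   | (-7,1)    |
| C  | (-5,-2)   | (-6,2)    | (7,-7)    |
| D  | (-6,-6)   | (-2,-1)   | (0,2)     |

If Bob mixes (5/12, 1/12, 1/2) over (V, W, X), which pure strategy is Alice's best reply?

C

Compute Alice's expected payoff from each pure strategy against the given mix.
A: (5/12)·(-3) + (1/12)·1 + (1/2)·(-2) = -13/6
B: (5/12)·(-2) + (1/12)·(-5) + (1/2)·(-7) = -19/4
C: (5/12)·(-5) + (1/12)·(-6) + (1/2)·7 = 11/12
D: (5/12)·(-6) + (1/12)·(-2) + (1/2)·0 = -8/3
Highest expected payoff is 11/12, from C.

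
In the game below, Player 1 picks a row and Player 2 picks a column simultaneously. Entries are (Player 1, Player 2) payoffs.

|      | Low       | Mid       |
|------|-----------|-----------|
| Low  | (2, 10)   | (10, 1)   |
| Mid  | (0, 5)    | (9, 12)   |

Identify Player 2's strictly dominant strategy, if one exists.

None

Check whether one of Player 2's strategies beats all alternatives regardless of what the opponent does.
Low is not dominant: against Mid, Mid gives 12 > 5.
Mid is not dominant: against Low, Low gives 10 > 1.
No single strategy is best against every opponent action.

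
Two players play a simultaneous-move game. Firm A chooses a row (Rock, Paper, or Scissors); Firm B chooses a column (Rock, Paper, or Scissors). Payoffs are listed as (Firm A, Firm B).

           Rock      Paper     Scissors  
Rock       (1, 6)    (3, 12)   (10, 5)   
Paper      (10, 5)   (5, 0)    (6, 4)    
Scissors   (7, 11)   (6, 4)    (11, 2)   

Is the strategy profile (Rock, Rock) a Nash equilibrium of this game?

No

Holding Firm B at Rock: Firm A gets 1 from Rock but could get 10 by switching to Paper. Firm A has a profitable deviation.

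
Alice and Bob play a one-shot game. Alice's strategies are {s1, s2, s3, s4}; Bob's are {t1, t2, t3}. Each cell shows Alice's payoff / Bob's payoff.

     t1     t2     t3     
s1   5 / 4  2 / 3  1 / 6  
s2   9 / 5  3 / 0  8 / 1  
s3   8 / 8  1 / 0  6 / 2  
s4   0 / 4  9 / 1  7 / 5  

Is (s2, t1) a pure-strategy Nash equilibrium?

Yes

Holding Bob at t1: Alice gets 9 from s2, versus 5 from s1, 8 from s3, 0 from s4. No profitable deviation for Alice.
Holding Alice at s2: Bob gets 5 from t1, versus 0 from t2, 1 from t3. No profitable deviation for Bob either.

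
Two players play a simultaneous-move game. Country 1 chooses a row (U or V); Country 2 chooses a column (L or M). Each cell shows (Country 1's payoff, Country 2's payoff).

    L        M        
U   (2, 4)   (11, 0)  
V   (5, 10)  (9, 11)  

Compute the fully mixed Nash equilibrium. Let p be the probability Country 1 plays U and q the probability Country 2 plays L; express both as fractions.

Each player's mixing probability is pinned down by making the *other* player indifferent.
Country 2 indifferent between L and M: p·4 + (1−p)·10 = p·0 + (1−p)·11 ⟹ 10 + (-6)p = 11 + (-11)p ⟹ p = 1/5.
Country 1 indifferent between U and V: q·2 + (1−q)·11 = q·5 + (1−q)·9 ⟹ 11 + (-9)q = 9 + (-4)q ⟹ q = 2/5.

p = 1/5, q = 2/5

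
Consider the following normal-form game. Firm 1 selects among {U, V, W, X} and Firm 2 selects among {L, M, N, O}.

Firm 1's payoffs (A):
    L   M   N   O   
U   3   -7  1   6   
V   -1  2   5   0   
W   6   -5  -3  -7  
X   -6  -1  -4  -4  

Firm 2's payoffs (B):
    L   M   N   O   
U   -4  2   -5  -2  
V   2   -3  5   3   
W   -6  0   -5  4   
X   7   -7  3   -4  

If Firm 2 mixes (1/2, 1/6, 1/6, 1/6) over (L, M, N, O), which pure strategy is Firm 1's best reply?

U

Compute Firm 1's expected payoff from each pure strategy against the given mix.
U: (1/2)·3 + (1/6)·(-7) + (1/6)·1 + (1/6)·6 = 3/2
V: (1/2)·(-1) + (1/6)·2 + (1/6)·5 + (1/6)·0 = 2/3
W: (1/2)·6 + (1/6)·(-5) + (1/6)·(-3) + (1/6)·(-7) = 1/2
X: (1/2)·(-6) + (1/6)·(-1) + (1/6)·(-4) + (1/6)·(-4) = -9/2
Highest expected payoff is 3/2, from U.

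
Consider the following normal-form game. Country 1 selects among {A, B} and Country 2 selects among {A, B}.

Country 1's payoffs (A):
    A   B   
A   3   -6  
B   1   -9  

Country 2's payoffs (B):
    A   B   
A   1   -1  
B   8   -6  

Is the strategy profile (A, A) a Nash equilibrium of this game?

Yes

Holding Country 2 at A: Country 1 gets 3 from A, versus 1 from B. No profitable deviation for Country 1.
Holding Country 1 at A: Country 2 gets 1 from A, versus -1 from B. No profitable deviation for Country 2 either.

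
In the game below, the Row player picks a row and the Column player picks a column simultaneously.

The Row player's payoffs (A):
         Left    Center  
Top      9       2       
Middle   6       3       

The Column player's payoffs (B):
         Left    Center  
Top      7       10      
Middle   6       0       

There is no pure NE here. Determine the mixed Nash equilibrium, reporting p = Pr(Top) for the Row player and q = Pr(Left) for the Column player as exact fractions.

In a mixed NE each player is indifferent between their pure strategies, so the opponent's mix sets the indifference.
The Column player indifferent between Left and Center: p·7 + (1−p)·6 = p·10 + (1−p)·0 ⟹ 6 + 1p = 0 + 10p ⟹ p = 2/3.
The Row player indifferent between Top and Middle: q·9 + (1−q)·2 = q·6 + (1−q)·3 ⟹ 2 + 7q = 3 + 3q ⟹ q = 1/4.

p = 2/3, q = 1/4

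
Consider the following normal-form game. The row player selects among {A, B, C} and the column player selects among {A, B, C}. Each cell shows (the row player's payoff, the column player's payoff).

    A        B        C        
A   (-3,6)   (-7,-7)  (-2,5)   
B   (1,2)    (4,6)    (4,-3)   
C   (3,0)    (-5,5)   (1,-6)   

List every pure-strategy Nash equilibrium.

Find each player's best response to every opponent strategy; NE are the intersections.
The row player's best responses — vs A: C (payoff 3); vs B: B (payoff 4); vs C: B (payoff 4).
The column player's best responses — vs A: A (payoff 6); vs B: B (payoff 6); vs C: B (payoff 5).
The only mutual best response is (B, B); neither player gains by switching there.

(B, B)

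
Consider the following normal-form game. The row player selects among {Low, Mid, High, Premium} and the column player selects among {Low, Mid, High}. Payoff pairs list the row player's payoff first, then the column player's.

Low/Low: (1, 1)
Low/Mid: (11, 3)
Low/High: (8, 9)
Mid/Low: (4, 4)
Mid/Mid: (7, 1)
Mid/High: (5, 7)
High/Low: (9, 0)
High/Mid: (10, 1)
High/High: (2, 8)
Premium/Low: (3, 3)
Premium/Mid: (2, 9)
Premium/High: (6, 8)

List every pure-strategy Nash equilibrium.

(Low, High)

Find each player's best response to every opponent strategy; NE are the intersections.
The row player's best responses — vs Low: High (payoff 9); vs Mid: Low (payoff 11); vs High: Low (payoff 8).
The column player's best responses — vs Low: High (payoff 9); vs Mid: High (payoff 7); vs High: High (payoff 8); vs Premium: Mid (payoff 9).
The only mutual best response is (Low, High); neither player gains by switching there.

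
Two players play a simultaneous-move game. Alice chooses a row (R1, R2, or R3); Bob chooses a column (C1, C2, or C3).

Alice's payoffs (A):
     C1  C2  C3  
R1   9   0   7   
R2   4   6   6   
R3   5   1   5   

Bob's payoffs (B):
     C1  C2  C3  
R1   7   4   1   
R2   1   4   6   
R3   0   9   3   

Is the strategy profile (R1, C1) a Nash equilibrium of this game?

Holding Bob at C1: Alice gets 9 from R1, versus 4 from R2, 5 from R3. No profitable deviation for Alice.
Holding Alice at R1: Bob gets 7 from C1, versus 4 from C2, 1 from C3. No profitable deviation for Bob either.

Yes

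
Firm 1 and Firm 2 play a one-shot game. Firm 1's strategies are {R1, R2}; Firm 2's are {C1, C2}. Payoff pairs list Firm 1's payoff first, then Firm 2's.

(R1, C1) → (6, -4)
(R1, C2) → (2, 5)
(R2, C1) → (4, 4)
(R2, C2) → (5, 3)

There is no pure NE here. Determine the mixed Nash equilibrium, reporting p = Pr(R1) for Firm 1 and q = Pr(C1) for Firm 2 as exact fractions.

In a mixed NE each player is indifferent between their pure strategies, so the opponent's mix sets the indifference.
Firm 2 indifferent between C1 and C2: p·(-4) + (1−p)·4 = p·5 + (1−p)·3 ⟹ 4 + (-8)p = 3 + 2p ⟹ p = 1/10.
Firm 1 indifferent between R1 and R2: q·6 + (1−q)·2 = q·4 + (1−q)·5 ⟹ 2 + 4q = 5 + (-1)q ⟹ q = 3/5.

p = 1/10, q = 3/5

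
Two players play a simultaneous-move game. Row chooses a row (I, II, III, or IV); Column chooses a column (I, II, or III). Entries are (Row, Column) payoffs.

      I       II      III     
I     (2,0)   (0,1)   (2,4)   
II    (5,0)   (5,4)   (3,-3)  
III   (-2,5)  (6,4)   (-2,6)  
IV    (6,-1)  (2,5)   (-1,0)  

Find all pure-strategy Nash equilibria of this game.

No pure-strategy Nash equilibrium

Find each player's best response to every opponent strategy; NE are the intersections.
Row's best responses — vs I: IV (payoff 6); vs II: III (payoff 6); vs III: II (payoff 3).
Column's best responses — vs I: III (payoff 4); vs II: II (payoff 4); vs III: III (payoff 6); vs IV: II (payoff 5).
No cell has both players best-responding. For instance, Row's best reply to I is IV, but against IV Column prefers II over I.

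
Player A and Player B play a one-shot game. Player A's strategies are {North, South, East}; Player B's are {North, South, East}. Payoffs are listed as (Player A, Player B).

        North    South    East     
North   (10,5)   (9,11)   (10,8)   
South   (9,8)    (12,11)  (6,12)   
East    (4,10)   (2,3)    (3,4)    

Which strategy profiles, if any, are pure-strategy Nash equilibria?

There is no pure-strategy Nash equilibrium

A profile is a Nash equilibrium when each player is best-responding to the other.
Player A's best responses — vs North: North (payoff 10); vs South: South (payoff 12); vs East: North (payoff 10).
Player B's best responses — vs North: South (payoff 11); vs South: East (payoff 12); vs East: North (payoff 10).
No cell has both players best-responding. For instance, Player A's best reply to North is North, but against North Player B prefers South over North.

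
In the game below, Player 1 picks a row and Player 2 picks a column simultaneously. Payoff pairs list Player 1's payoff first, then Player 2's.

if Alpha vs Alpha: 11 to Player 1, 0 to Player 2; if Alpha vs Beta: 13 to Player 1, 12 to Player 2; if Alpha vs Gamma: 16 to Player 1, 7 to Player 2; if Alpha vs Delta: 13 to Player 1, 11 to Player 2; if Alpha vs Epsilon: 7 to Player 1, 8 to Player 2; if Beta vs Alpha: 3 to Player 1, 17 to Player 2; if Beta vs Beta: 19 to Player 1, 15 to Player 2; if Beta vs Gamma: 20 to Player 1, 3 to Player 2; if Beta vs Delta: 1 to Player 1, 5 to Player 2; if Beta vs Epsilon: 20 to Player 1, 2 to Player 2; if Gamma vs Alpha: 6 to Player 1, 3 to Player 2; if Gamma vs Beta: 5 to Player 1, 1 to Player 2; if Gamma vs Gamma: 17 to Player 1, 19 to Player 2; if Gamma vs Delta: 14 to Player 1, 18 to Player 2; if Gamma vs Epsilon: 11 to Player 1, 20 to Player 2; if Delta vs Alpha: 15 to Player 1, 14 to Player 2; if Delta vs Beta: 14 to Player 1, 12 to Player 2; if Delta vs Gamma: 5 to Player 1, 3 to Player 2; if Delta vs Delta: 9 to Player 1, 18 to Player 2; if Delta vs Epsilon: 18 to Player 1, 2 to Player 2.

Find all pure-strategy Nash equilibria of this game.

No pure-strategy Nash equilibrium

Check mutual best responses: a cell is a NE iff neither player can gain by unilaterally deviating.
Player 1's best responses — vs Alpha: Delta (payoff 15); vs Beta: Beta (payoff 19); vs Gamma: Beta (payoff 20); vs Delta: Gamma (payoff 14); vs Epsilon: Beta (payoff 20).
Player 2's best responses — vs Alpha: Beta (payoff 12); vs Beta: Alpha (payoff 17); vs Gamma: Epsilon (payoff 20); vs Delta: Delta (payoff 18).
No cell has both players best-responding. For instance, Player 1's best reply to Beta is Beta, but against Beta Player 2 prefers Alpha over Beta.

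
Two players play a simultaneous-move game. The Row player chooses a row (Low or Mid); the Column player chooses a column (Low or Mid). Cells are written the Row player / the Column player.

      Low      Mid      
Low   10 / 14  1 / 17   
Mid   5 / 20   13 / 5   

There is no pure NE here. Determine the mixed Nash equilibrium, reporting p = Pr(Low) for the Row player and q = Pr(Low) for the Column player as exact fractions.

p = 5/6, q = 12/17

In a mixed NE each player is indifferent between their pure strategies, so the opponent's mix sets the indifference.
The Column player indifferent between Low and Mid: p·14 + (1−p)·20 = p·17 + (1−p)·5 ⟹ 20 + (-6)p = 5 + 12p ⟹ p = 5/6.
The Row player indifferent between Low and Mid: q·10 + (1−q)·1 = q·5 + (1−q)·13 ⟹ 1 + 9q = 13 + (-8)q ⟹ q = 12/17.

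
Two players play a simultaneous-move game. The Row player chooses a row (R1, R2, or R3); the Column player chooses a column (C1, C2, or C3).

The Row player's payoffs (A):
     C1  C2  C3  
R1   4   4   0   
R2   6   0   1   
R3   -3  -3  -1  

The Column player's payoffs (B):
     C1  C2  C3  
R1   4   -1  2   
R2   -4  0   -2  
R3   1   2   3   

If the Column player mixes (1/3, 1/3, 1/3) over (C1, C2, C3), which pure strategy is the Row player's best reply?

R1

The Row player's best reply maximizes expected payoff against the mix.
R1: (1/3)·4 + (1/3)·4 + (1/3)·0 = 8/3
R2: (1/3)·6 + (1/3)·0 + (1/3)·1 = 7/3
R3: (1/3)·(-3) + (1/3)·(-3) + (1/3)·(-1) = -7/3
Highest expected payoff is 8/3, from R1.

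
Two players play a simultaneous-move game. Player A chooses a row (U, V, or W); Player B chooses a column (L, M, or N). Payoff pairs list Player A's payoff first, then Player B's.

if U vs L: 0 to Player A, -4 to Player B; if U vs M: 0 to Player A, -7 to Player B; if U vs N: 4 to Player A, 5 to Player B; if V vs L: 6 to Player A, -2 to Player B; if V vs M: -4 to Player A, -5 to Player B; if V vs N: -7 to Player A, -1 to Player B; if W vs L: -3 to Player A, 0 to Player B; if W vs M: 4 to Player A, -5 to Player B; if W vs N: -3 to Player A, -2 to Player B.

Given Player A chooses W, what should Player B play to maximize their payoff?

L

With Player A fixed at W, Player B's payoffs are: L → 0, M → -5, N → -2.
The maximum is 0, achieved by L.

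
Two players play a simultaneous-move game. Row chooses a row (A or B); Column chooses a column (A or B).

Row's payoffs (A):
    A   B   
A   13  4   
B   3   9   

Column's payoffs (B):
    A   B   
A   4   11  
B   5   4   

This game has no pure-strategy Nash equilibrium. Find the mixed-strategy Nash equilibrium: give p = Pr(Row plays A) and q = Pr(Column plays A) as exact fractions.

p = 1/8, q = 1/3

Each player's mixing probability is pinned down by making the *other* player indifferent.
Column indifferent between A and B: p·4 + (1−p)·5 = p·11 + (1−p)·4 ⟹ 5 + (-1)p = 4 + 7p ⟹ p = 1/8.
Row indifferent between A and B: q·13 + (1−q)·4 = q·3 + (1−q)·9 ⟹ 4 + 9q = 9 + (-6)q ⟹ q = 1/3.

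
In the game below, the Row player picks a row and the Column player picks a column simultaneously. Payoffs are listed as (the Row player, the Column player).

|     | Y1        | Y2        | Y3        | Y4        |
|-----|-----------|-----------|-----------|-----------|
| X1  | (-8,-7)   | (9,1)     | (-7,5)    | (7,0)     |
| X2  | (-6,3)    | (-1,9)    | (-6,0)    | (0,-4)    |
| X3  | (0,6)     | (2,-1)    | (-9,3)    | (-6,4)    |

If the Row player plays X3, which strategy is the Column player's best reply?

Y1

With the Row player fixed at X3, the Column player's payoffs are: Y1 → 6, Y2 → -1, Y3 → 3, Y4 → 4.
The maximum is 6, achieved by Y1.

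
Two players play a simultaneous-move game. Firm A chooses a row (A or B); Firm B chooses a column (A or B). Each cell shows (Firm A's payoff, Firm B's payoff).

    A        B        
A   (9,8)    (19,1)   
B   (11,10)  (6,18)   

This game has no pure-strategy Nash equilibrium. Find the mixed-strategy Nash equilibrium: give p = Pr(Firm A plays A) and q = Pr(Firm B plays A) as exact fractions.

Each player's mixing probability is pinned down by making the *other* player indifferent.
Firm B indifferent between A and B: p·8 + (1−p)·10 = p·1 + (1−p)·18 ⟹ 10 + (-2)p = 18 + (-17)p ⟹ p = 8/15.
Firm A indifferent between A and B: q·9 + (1−q)·19 = q·11 + (1−q)·6 ⟹ 19 + (-10)q = 6 + 5q ⟹ q = 13/15.

p = 8/15, q = 13/15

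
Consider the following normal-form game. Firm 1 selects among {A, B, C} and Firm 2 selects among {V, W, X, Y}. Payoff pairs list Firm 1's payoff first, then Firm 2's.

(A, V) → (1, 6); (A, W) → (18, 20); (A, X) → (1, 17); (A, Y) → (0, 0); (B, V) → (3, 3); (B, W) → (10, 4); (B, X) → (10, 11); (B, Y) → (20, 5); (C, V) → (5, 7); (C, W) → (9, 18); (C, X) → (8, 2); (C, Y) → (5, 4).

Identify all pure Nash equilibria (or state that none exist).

(A, W) and (B, X)

A profile is a Nash equilibrium when each player is best-responding to the other.
Firm 1's best responses — vs V: C (payoff 5); vs W: A (payoff 18); vs X: B (payoff 10); vs Y: B (payoff 20).
Firm 2's best responses — vs A: W (payoff 20); vs B: X (payoff 11); vs C: W (payoff 18).
Mutual best responses occur at (A, W) and (B, X); at each, neither player gains by switching.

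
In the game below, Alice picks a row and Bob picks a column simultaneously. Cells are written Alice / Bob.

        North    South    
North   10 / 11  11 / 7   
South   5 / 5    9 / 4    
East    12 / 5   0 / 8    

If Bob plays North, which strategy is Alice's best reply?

East

With Bob fixed at North, Alice's payoffs are: North → 10, South → 5, East → 12.
The maximum is 12, achieved by East.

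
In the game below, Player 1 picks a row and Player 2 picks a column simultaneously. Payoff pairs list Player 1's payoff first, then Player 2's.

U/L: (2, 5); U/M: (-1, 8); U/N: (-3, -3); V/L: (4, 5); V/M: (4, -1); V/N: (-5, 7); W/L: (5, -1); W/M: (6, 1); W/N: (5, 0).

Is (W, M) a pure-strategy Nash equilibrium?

Holding Player 2 at M: Player 1 gets 6 from W, versus -1 from U, 4 from V. No profitable deviation for Player 1.
Holding Player 1 at W: Player 2 gets 1 from M, versus -1 from L, 0 from N. No profitable deviation for Player 2 either.

Yes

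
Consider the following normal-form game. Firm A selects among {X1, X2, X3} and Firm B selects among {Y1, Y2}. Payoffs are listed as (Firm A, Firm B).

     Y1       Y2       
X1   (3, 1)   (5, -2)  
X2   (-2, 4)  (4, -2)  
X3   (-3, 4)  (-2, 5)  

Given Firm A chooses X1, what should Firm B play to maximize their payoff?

Y1

With Firm A fixed at X1, Firm B's payoffs are: Y1 → 1, Y2 → -2.
The maximum is 1, achieved by Y1.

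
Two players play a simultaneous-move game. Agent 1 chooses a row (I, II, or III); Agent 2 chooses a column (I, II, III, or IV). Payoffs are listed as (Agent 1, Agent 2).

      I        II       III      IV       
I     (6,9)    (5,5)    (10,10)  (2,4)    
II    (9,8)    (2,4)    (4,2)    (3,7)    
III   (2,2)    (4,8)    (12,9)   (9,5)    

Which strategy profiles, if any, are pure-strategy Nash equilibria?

(II, I) and (III, III)

Find each player's best response to every opponent strategy; NE are the intersections.
Agent 1's best responses — vs I: II (payoff 9); vs II: I (payoff 5); vs III: III (payoff 12); vs IV: III (payoff 9).
Agent 2's best responses — vs I: III (payoff 10); vs II: I (payoff 8); vs III: III (payoff 9).
Mutual best responses occur at (II, I) and (III, III); at each, neither player gains by switching.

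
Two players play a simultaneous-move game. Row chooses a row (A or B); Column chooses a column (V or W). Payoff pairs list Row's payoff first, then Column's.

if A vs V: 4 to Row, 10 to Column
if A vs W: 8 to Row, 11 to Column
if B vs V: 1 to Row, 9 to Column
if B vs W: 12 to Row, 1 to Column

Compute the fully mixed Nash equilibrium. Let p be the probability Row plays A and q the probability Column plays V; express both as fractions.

Each player's mixing probability is pinned down by making the *other* player indifferent.
Column indifferent between V and W: p·10 + (1−p)·9 = p·11 + (1−p)·1 ⟹ 9 + 1p = 1 + 10p ⟹ p = 8/9.
Row indifferent between A and B: q·4 + (1−q)·8 = q·1 + (1−q)·12 ⟹ 8 + (-4)q = 12 + (-11)q ⟹ q = 4/7.

p = 8/9, q = 4/7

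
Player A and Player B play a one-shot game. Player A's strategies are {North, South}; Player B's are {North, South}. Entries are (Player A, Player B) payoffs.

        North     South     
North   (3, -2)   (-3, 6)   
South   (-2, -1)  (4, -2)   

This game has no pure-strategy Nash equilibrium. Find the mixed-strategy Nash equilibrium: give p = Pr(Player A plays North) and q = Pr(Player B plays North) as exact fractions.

p = 1/9, q = 7/12

In a mixed NE each player is indifferent between their pure strategies, so the opponent's mix sets the indifference.
Player B indifferent between North and South: p·(-2) + (1−p)·(-1) = p·6 + (1−p)·(-2) ⟹ (-1) + (-1)p = (-2) + 8p ⟹ p = 1/9.
Player A indifferent between North and South: q·3 + (1−q)·(-3) = q·(-2) + (1−q)·4 ⟹ (-3) + 6q = 4 + (-6)q ⟹ q = 7/12.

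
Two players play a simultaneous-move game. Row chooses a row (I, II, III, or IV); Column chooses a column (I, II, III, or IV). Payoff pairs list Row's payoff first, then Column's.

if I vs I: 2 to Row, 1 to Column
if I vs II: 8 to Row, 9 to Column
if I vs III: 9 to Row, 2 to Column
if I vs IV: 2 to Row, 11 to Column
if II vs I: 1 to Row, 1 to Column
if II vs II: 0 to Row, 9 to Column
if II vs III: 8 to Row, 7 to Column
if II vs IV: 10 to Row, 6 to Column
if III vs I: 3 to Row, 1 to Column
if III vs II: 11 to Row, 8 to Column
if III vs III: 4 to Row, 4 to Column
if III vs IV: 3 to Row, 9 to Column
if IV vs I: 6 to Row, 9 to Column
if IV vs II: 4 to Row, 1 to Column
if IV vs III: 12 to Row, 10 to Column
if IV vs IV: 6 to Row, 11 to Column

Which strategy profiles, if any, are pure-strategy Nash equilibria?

Check mutual best responses: a cell is a NE iff neither player can gain by unilaterally deviating.
Row's best responses — vs I: IV (payoff 6); vs II: III (payoff 11); vs III: IV (payoff 12); vs IV: II (payoff 10).
Column's best responses — vs I: IV (payoff 11); vs II: II (payoff 9); vs III: IV (payoff 9); vs IV: IV (payoff 11).
No cell has both players best-responding. For instance, Row's best reply to I is IV, but against IV Column prefers IV over I.

None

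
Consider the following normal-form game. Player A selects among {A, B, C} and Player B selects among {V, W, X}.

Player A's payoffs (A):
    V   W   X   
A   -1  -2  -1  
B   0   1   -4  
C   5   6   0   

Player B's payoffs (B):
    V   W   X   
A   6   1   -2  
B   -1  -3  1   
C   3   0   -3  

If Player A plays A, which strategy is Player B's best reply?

With Player A fixed at A, Player B's payoffs are: V → 6, W → 1, X → -2.
The maximum is 6, achieved by V.

V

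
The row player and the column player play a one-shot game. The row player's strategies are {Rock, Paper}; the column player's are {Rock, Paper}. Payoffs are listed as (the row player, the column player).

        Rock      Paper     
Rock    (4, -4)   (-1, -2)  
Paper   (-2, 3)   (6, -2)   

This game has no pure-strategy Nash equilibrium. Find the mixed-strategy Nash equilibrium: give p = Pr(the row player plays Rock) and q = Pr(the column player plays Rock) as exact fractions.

Each player's mixing probability is pinned down by making the *other* player indifferent.
The column player indifferent between Rock and Paper: p·(-4) + (1−p)·3 = p·(-2) + (1−p)·(-2) ⟹ 3 + (-7)p = (-2) + 0p ⟹ p = 5/7.
The row player indifferent between Rock and Paper: q·4 + (1−q)·(-1) = q·(-2) + (1−q)·6 ⟹ (-1) + 5q = 6 + (-8)q ⟹ q = 7/13.

p = 5/7, q = 7/13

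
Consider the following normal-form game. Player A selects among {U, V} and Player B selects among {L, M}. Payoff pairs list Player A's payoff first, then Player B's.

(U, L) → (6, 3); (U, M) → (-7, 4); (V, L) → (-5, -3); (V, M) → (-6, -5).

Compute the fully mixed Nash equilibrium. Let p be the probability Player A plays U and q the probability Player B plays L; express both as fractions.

p = 2/3, q = 1/12

Each player's mixing probability is pinned down by making the *other* player indifferent.
Player B indifferent between L and M: p·3 + (1−p)·(-3) = p·4 + (1−p)·(-5) ⟹ (-3) + 6p = (-5) + 9p ⟹ p = 2/3.
Player A indifferent between U and V: q·6 + (1−q)·(-7) = q·(-5) + (1−q)·(-6) ⟹ (-7) + 13q = (-6) + 1q ⟹ q = 1/12.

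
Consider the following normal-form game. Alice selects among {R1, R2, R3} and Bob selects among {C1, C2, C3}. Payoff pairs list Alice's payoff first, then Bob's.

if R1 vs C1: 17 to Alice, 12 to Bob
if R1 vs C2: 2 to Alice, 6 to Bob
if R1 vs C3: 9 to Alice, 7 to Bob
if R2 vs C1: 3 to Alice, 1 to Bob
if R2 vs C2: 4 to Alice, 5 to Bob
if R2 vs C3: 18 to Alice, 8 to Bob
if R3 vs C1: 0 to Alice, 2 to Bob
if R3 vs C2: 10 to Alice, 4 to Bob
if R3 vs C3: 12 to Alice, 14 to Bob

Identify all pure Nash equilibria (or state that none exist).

(R1, C1) and (R2, C3)

A profile is a Nash equilibrium when each player is best-responding to the other.
Alice's best responses — vs C1: R1 (payoff 17); vs C2: R3 (payoff 10); vs C3: R2 (payoff 18).
Bob's best responses — vs R1: C1 (payoff 12); vs R2: C3 (payoff 8); vs R3: C3 (payoff 14).
Mutual best responses occur at (R1, C1) and (R2, C3); at each, neither player gains by switching.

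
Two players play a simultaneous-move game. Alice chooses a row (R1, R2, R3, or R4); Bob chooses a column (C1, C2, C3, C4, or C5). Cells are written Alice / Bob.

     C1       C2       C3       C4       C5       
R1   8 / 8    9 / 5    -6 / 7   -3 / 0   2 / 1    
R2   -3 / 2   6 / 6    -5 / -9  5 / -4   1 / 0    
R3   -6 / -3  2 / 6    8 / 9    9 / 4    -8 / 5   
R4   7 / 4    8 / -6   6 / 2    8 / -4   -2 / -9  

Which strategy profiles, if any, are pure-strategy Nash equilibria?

(R1, C1) and (R3, C3)

Find each player's best response to every opponent strategy; NE are the intersections.
Alice's best responses — vs C1: R1 (payoff 8); vs C2: R1 (payoff 9); vs C3: R3 (payoff 8); vs C4: R3 (payoff 9); vs C5: R1 (payoff 2).
Bob's best responses — vs R1: C1 (payoff 8); vs R2: C2 (payoff 6); vs R3: C3 (payoff 9); vs R4: C1 (payoff 4).
Mutual best responses occur at (R1, C1) and (R3, C3); at each, neither player gains by switching.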